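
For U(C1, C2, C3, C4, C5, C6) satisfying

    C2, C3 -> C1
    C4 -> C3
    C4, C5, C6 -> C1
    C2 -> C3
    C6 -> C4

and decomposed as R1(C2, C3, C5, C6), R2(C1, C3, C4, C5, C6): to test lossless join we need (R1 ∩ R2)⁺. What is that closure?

R1 ∩ R2 = {C3, C5, C6}.
C6 → C4 applies, adding C4
C4, C5, C6 → C1 applies, adding C1
Closure: {C1, C3, C4, C5, C6}.

C1, C3, C4, C5, C6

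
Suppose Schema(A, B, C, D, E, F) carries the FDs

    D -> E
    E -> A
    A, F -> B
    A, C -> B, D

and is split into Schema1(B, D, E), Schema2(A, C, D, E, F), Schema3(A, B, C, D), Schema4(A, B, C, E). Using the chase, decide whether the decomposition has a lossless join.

Yes

Chase test. Columns are A, B, C, D, E, F; row i has aⱼ where attribute j ∈ Schemai, else bᵢⱼ.
Initial tableau (one row per fragment):
  row 1: b11 a2 b13 a4 a5 b16
  row 2: a1 b22 a3 a4 a5 a6
  row 3: a1 a2 a3 a4 b35 b36
  row 4: a1 a2 a3 b44 a5 b46
Rows 1 and 3 agree on D; apply D→E and equate their E entries.
Rows 1 and 2 agree on E; apply E→A and equate their A entries.
Rows 2 and 3 agree on A, C; apply A, C→B, D and equate their B, D entries.
Rows 2 and 4 agree on A, C; apply A, C→B, D and equate their B, D entries.
Row 2 is now all distinguished symbols — the join is lossless.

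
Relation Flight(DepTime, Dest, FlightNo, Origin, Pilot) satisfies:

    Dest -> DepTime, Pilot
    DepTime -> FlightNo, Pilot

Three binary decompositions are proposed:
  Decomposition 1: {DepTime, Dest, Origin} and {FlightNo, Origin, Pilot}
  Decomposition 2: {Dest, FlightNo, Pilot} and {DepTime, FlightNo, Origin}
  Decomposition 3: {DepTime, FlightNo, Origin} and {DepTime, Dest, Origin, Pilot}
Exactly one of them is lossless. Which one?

Decomposition 3

Decomposition 1: common = {Origin}, closure = {Origin} → lossy.
Decomposition 2: common = {FlightNo}, closure = {FlightNo} → lossy.
Decomposition 3: common = {DepTime, Origin}, closure = {DepTime, FlightNo, Origin, Pilot} → lossless.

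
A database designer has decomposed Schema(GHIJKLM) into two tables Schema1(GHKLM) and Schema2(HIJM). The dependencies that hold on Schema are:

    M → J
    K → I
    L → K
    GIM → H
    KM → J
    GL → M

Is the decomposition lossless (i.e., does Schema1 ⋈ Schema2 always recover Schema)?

Common attributes: Schema1 ∩ Schema2 = {HM}.
Closure of {HM}: M → J applies, adding J. So (HM)⁺ = {HJM}.
The closure contains neither all of Schema1 = {GHKLM} nor all of Schema2 = {HIJM}, so the common attributes are not a superkey of either fragment. The join is lossy.

No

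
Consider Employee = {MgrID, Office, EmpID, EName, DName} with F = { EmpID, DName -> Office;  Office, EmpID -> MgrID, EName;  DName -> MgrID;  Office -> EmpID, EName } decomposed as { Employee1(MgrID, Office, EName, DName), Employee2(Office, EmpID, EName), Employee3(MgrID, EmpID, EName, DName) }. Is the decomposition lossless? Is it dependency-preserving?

Lossless test (chase): Rows 1 and 2 agree on Office; apply Office→EmpID, EName and equate their EmpID, EName entries. Rows 1 and 3 agree on EmpID, DName; apply EmpID, DName→Office and equate their Office entries. Rows 1 and 2 agree on Office, EmpID; apply Office, EmpID→MgrID, EName and equate their MgrID, EName entries. Row 1 is now all distinguished symbols — the join is lossless.
Dependency preservation: the restricted closure of {EmpID, DName} across the fragments never reaches {Office}, so EmpID, DName → Office cannot be enforced without a join — not preserved.

lossless but not dependency-preserving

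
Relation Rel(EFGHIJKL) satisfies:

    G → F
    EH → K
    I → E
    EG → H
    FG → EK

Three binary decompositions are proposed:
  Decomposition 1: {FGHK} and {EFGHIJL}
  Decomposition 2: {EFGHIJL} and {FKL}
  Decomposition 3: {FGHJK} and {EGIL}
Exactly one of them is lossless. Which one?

Decomposition 1

Decomposition 1: common = {FGH}, closure = {EFGHK} → lossless.
Decomposition 2: common = {FL}, closure = {FL} → lossy.
Decomposition 3: common = {G}, closure = {EFGHK} → lossy.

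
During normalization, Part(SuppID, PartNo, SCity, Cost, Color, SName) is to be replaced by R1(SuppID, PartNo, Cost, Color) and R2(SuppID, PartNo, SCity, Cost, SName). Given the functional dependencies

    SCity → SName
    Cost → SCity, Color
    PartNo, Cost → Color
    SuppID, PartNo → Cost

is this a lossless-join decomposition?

Common attributes: R1 ∩ R2 = {SuppID, PartNo, Cost}.
Closure of {SuppID, PartNo, Cost}: Cost → SCity, Color applies, adding SCity, Color; SCity → SName applies, adding SName. So (SuppID, PartNo, Cost)⁺ = {SuppID, PartNo, SCity, Cost, Color, SName}.
This closure contains every attribute of R1, so R1 ∩ R2 → R1. The join is lossless.

Yes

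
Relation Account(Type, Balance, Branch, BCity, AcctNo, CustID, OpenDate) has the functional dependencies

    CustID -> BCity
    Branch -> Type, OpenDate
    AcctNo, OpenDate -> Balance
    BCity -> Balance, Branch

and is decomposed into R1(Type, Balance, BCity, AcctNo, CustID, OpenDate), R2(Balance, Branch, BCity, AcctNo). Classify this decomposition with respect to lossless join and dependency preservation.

lossless but not dependency-preserving

Lossless test: (Balance, BCity, AcctNo)⁺ = {Type, Balance, Branch, BCity, AcctNo, OpenDate}, which contains all of one fragment — lossless.
Dependency preservation: the restricted closure of {Branch} across the fragments never reaches {Type, OpenDate}, so Branch → Type, OpenDate cannot be enforced without a join — not preserved.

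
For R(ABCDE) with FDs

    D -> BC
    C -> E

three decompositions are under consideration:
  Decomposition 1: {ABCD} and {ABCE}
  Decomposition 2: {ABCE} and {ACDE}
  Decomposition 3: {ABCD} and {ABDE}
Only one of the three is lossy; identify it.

Decomposition 2

Decomposition 1: common = {ABC}, closure = {ABCE} → lossless.
Decomposition 2: common = {ACE}, closure = {ACE} → lossy.
Decomposition 3: common = {ABD}, closure = {ABCDE} → lossless.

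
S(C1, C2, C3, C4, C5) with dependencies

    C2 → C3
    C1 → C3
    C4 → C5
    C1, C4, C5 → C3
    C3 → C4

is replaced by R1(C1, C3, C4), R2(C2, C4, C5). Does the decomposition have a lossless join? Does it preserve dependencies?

lossy and not dependency-preserving

Lossless test: (C4)⁺ = {C4, C5}, which is a superkey of neither fragment — lossy.
Dependency preservation: the restricted closure of {C2} across the fragments never reaches {C3}, so C2 → C3 cannot be enforced without a join — not preserved.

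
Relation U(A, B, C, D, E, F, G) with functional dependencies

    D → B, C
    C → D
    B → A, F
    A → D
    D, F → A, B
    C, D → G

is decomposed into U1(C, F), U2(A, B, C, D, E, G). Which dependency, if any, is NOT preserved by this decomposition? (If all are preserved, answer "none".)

none

D → B, C lies within U2.
C → D lies within U2.
B → A, F: restricted closure across fragments reaches A, F.
A → D lies within U2.
D, F → A, B: restricted closure across fragments reaches A, B.
C, D → G lies within U2.
Every dependency is enforceable on the fragments, so the decomposition is dependency-preserving.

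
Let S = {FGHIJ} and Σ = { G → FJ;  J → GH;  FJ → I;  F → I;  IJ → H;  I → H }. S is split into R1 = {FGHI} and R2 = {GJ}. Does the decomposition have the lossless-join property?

Yes

Common attributes: R1 ∩ R2 = {G}.
Closure of {G}: G → FJ applies, adding FJ; J → GH applies, adding H; FJ → I applies, adding I. So (G)⁺ = {FGHIJ}.
This closure contains every attribute of R1, so R1 ∩ R2 → R1. The join is lossless.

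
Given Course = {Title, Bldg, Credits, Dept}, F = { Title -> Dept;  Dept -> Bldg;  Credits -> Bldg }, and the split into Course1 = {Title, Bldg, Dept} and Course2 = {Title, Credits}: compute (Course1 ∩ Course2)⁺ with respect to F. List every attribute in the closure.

Course1 ∩ Course2 = {Title}.
Title → Dept applies, adding Dept
Dept → Bldg applies, adding Bldg
Closure: {Title, Bldg, Dept}.

Title, Bldg, Dept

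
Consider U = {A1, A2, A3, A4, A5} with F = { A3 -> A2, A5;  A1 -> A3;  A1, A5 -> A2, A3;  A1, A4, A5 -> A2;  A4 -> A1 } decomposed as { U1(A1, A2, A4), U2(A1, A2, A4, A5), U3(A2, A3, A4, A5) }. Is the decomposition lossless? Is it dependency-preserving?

lossless but not dependency-preserving

Lossless test (chase): Rows 1 and 2 agree on A1; apply A1→A3 and equate their A3 entries. Rows 1 and 3 agree on A4; apply A4→A1 and equate their A1 entries. Rows 1 and 2 agree on A3; apply A3→A2, A5 and equate their A2, A5 entries. Rows 1 and 3 agree on A1; apply A1→A3 and equate their A3 entries. Row 1 is now all distinguished symbols — the join is lossless.
Dependency preservation: the restricted closure of {A1} across the fragments never reaches {A3}, so A1 → A3 cannot be enforced without a join — not preserved.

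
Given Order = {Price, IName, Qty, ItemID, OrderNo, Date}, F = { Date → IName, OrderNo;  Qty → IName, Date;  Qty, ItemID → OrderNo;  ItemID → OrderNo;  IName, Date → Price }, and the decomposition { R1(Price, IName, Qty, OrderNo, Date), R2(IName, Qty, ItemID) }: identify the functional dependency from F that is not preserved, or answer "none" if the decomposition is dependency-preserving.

Check ItemID → OrderNo: no single fragment contains all of {ItemID, OrderNo}, and the restricted closure of {ItemID} across the fragments never reaches {OrderNo}.
Date → IName, OrderNo is preserved.
Qty → IName, Date is preserved.
Qty, ItemID → OrderNo is preserved.
IName, Date → Price is preserved.

ItemID → OrderNo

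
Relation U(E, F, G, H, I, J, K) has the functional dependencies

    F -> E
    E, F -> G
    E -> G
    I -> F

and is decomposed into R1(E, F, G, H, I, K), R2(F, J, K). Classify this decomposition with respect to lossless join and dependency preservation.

Lossless test: (F, K)⁺ = {E, F, G, K}, which is a superkey of neither fragment — lossy.
Dependency preservation: every FD's attributes lie within a single fragment, so each can be enforced locally — preserved.

lossy but dependency-preserving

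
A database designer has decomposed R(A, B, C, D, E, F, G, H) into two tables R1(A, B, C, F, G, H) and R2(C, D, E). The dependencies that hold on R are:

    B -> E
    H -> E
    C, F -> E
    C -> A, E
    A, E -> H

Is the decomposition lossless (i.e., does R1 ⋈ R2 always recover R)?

Common attributes: R1 ∩ R2 = {C}.
Closure of {C}: C → A, E applies, adding A, E; A, E → H applies, adding H. So (C)⁺ = {A, C, E, H}.
The closure contains neither all of R1 = {A, B, C, F, G, H} nor all of R2 = {C, D, E}, so the common attributes are not a superkey of either fragment. The join is lossy.

No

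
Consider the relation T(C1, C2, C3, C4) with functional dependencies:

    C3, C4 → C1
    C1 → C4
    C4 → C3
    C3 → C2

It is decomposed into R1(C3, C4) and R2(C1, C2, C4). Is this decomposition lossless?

Yes

Common attributes: R1 ∩ R2 = {C4}.
Closure of {C4}: C4 → C3 applies, adding C3; C3 → C2 applies, adding C2; C3, C4 → C1 applies, adding C1. So (C4)⁺ = {C1, C2, C3, C4}.
This closure contains every attribute of R1, so R1 ∩ R2 → R1. The join is lossless.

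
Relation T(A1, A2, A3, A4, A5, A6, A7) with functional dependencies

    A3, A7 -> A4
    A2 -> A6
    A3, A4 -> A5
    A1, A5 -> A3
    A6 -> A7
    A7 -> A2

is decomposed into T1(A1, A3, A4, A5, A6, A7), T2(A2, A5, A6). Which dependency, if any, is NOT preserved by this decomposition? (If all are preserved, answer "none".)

A3, A7 → A4 lies within T1.
A2 → A6 lies within T2.
A3, A4 → A5 lies within T1.
A1, A5 → A3 lies within T1.
A6 → A7 lies within T1.
A7 → A2: restricted closure across fragments reaches A2.
Every dependency is enforceable on the fragments, so the decomposition is dependency-preserving.

none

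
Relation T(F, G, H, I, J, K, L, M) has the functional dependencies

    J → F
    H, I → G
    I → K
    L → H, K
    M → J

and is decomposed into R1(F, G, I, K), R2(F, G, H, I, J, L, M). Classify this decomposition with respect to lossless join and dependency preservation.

lossless but not dependency-preserving

Lossless test: (F, G, I)⁺ = {F, G, I, K}, which contains all of one fragment — lossless.
Dependency preservation: the restricted closure of {L} across the fragments never reaches {H, K}, so L → H, K cannot be enforced without a join — not preserved.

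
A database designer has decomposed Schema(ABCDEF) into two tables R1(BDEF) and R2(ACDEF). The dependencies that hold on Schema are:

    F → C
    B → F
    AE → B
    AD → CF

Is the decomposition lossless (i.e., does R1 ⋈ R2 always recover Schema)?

No

Common attributes: R1 ∩ R2 = {DEF}.
Closure of {DEF}: F → C applies, adding C. So (DEF)⁺ = {CDEF}.
The closure contains neither all of R1 = {BDEF} nor all of R2 = {ACDEF}, so the common attributes are not a superkey of either fragment. The join is lossy.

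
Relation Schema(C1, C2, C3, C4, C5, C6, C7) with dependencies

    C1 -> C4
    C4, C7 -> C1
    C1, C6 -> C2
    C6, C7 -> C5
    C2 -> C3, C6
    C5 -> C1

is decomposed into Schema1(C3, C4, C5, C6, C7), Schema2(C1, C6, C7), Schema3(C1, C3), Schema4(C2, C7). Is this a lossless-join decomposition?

No

Chase test. Columns are C1, C2, C3, C4, C5, C6, C7; row i has aⱼ where attribute j ∈ Schemai, else bᵢⱼ.
Initial tableau (one row per fragment):
  row 1: b11 b12 a3 a4 a5 a6 a7
  row 2: a1 b22 b23 b24 b25 a6 a7
  row 3: a1 b32 a3 b34 b35 b36 b37
  row 4: b41 a2 b43 b44 b45 b46 a7
Rows 2 and 3 agree on C1; apply C1→C4 and equate their C4 entries.
Rows 1 and 2 agree on C6, C7; apply C6, C7→C5 and equate their C5 entries.
Rows 1 and 2 agree on C5; apply C5→C1 and equate their C1 entries.
Rows 1 and 2 agree on C1; apply C1→C4 and equate their C4 entries.
Rows 1 and 2 agree on C1, C6; apply C1, C6→C2 and equate their C2 entries.
Rows 1 and 2 agree on C2; apply C2→C3, C6 and equate their C3, C6 entries.
No row becomes fully distinguished — the join is lossy.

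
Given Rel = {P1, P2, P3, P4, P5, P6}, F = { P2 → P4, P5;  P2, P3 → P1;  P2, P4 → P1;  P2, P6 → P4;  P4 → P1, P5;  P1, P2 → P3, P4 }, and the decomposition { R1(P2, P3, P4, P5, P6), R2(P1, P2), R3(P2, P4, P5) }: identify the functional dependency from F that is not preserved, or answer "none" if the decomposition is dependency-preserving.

Check P4 → P1, P5: no single fragment contains all of {P1, P4, P5}, and the restricted closure of {P4} across the fragments never reaches {P1, P5}.
P2 → P4, P5 is preserved.
P2, P3 → P1 is preserved.
P2, P4 → P1 is preserved.
P2, P6 → P4 is preserved.
P1, P2 → P3, P4 is preserved.

P4 → P1, P5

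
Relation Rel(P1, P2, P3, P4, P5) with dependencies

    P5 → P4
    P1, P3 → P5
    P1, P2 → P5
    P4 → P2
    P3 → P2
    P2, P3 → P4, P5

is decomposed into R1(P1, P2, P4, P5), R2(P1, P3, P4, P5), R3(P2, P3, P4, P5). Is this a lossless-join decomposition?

Chase test. Columns are P1, P2, P3, P4, P5; row i has aⱼ where attribute j ∈ Ri, else bᵢⱼ.
Initial tableau (one row per fragment):
  row 1: a1 a2 b13 a4 a5
  row 2: a1 b22 a3 a4 a5
  row 3: b31 a2 a3 a4 a5
Rows 1 and 2 agree on P4; apply P4→P2 and equate their P2 entries.
Row 2 is now all distinguished symbols — the join is lossless.

Yes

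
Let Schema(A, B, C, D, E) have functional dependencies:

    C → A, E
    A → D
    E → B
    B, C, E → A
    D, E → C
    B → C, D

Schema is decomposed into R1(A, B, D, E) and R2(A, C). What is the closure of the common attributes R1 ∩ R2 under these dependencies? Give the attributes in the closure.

R1 ∩ R2 = {A}.
A → D applies, adding D
Closure: {A, D}.

A, D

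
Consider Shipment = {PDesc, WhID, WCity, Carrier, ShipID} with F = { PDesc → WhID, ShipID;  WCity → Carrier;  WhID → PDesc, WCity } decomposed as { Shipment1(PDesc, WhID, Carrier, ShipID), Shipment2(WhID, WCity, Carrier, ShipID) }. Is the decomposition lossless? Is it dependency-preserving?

lossless and dependency-preserving

Lossless test: (WhID, Carrier, ShipID)⁺ = {PDesc, WhID, WCity, Carrier, ShipID}, which contains all of one fragment — lossless.
Dependency preservation: WhID → PDesc, WCity is not contained in any single fragment, but the restricted closure of its left-hand side across the fragments still reaches the right-hand side; the remaining FDs each lie inside some fragment. All dependencies are preserved.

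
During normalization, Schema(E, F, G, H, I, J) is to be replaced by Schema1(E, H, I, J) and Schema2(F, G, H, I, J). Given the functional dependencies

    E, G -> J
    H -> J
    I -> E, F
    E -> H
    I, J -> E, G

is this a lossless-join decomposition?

Common attributes: Schema1 ∩ Schema2 = {H, I, J}.
Closure of {H, I, J}: I → E, F applies, adding E, F; I, J → E, G applies, adding G. So (H, I, J)⁺ = {E, F, G, H, I, J}.
This closure contains every attribute of Schema1, so Schema1 ∩ Schema2 → Schema1. The join is lossless.

Yes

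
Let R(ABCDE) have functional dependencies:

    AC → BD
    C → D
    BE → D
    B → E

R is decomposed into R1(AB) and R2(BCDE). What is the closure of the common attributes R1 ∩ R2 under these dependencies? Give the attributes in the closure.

R1 ∩ R2 = {B}.
B → E applies, adding E
BE → D applies, adding D
Closure: {BDE}.

BDE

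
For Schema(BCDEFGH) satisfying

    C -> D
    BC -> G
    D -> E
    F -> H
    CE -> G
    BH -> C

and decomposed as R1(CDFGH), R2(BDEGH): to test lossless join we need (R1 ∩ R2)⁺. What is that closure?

R1 ∩ R2 = {DGH}.
D → E applies, adding E
Closure: {DEGH}.

DEGH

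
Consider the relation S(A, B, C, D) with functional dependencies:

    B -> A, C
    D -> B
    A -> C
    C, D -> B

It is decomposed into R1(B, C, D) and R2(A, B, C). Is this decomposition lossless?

Yes

Common attributes: R1 ∩ R2 = {B, C}.
Closure of {B, C}: B → A, C applies, adding A. So (B, C)⁺ = {A, B, C}.
This closure contains every attribute of R2, so R1 ∩ R2 → R2. The join is lossless.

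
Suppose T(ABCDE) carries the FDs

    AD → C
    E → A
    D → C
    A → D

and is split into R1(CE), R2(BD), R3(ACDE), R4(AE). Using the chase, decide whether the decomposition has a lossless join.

Chase test. Columns are ABCDE; row i has aⱼ where attribute j ∈ Ri, else bᵢⱼ.
Initial tableau (one row per fragment):
  row 1: b11 b12 a3 b14 a5
  row 2: b21 a2 b23 a4 b25
  row 3: a1 b32 a3 a4 a5
  row 4: a1 b42 b43 b44 a5
Rows 1 and 3 agree on E; apply E→A and equate their A entries.
Rows 2 and 3 agree on D; apply D→C and equate their C entries.
Rows 1 and 3 agree on A; apply A→D and equate their D entries.
Rows 1 and 4 agree on A; apply A→D and equate their D entries.
Rows 1 and 4 agree on AD; apply AD→C and equate their C entries.
No row becomes fully distinguished — the join is lossy.

No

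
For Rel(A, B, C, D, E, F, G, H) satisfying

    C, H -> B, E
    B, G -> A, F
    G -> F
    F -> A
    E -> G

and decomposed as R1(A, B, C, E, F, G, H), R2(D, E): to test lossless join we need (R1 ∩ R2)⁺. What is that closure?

A, E, F, G

R1 ∩ R2 = {E}.
E → G applies, adding G
G → F applies, adding F
F → A applies, adding A
Closure: {A, E, F, G}.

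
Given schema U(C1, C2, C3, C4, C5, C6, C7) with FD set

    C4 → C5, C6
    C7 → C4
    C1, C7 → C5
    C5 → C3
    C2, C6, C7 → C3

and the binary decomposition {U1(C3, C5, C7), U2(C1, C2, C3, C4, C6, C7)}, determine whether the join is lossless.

Common attributes: U1 ∩ U2 = {C3, C7}.
Closure of {C3, C7}: C7 → C4 applies, adding C4; C4 → C5, C6 applies, adding C5, C6. So (C3, C7)⁺ = {C3, C4, C5, C6, C7}.
This closure contains every attribute of U1, so U1 ∩ U2 → U1. The join is lossless.

Yes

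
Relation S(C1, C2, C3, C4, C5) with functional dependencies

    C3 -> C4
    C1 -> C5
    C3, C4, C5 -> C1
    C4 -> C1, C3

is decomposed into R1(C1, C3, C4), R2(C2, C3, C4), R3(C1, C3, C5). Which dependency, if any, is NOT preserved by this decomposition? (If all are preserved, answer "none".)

none

C3 → C4 lies within R1.
C1 → C5 lies within R3.
C3, C4, C5 → C1: restricted closure across fragments reaches C1.
C4 → C1, C3 lies within R1.
Every dependency is enforceable on the fragments, so the decomposition is dependency-preserving.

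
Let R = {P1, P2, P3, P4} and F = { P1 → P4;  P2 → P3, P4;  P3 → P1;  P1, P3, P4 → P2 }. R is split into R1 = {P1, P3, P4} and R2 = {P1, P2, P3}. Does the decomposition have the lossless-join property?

Common attributes: R1 ∩ R2 = {P1, P3}.
Closure of {P1, P3}: P1 → P4 applies, adding P4; P1, P3, P4 → P2 applies, adding P2. So (P1, P3)⁺ = {P1, P2, P3, P4}.
This closure contains every attribute of R1, so R1 ∩ R2 → R1. The join is lossless.

Yes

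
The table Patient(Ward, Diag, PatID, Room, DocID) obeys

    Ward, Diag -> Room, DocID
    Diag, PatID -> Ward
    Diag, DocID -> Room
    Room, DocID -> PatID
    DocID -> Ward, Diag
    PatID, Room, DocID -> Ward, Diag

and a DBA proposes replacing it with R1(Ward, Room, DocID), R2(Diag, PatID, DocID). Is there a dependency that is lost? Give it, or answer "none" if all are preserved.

Ward, Diag -> Room, DocID

Check Ward, Diag → Room, DocID: no single fragment contains all of {Ward, Diag, Room, DocID}, and the restricted closure of {Ward, Diag} across the fragments never reaches {Room, DocID}.
Diag, PatID → Ward is preserved.
Diag, DocID → Room is preserved.
Room, DocID → PatID is preserved.
DocID → Ward, Diag is preserved.
PatID, Room, DocID → Ward, Diag is preserved.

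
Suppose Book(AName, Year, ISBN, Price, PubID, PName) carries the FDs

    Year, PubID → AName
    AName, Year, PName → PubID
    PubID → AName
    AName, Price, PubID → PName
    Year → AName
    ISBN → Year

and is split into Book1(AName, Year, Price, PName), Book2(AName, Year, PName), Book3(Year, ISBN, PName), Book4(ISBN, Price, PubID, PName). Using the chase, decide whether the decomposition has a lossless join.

Yes

Chase test. Columns are AName, Year, ISBN, Price, PubID, PName; row i has aⱼ where attribute j ∈ Booki, else bᵢⱼ.
Initial tableau (one row per fragment):
  row 1: a1 a2 b13 a4 b15 a6
  row 2: a1 a2 b23 b24 b25 a6
  row 3: b31 a2 a3 b34 b35 a6
  row 4: b41 b42 a3 a4 a5 a6
Rows 1 and 2 agree on AName, Year, PName; apply AName, Year, PName→PubID and equate their PubID entries.
Rows 1 and 3 agree on Year; apply Year→AName and equate their AName entries.
Rows 3 and 4 agree on ISBN; apply ISBN→Year and equate their Year entries.
Rows 1 and 3 agree on AName, Year, PName; apply AName, Year, PName→PubID and equate their PubID entries.
Rows 1 and 4 agree on Year; apply Year→AName and equate their AName entries.
Rows 1 and 4 agree on AName, Year, PName; apply AName, Year, PName→PubID and equate their PubID entries.
Row 4 is now all distinguished symbols — the join is lossless.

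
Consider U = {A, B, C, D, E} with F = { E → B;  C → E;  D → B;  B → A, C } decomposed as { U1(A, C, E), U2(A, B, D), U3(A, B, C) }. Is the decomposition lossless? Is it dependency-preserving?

Lossless test (chase): Rows 1 and 3 agree on C; apply C→E and equate their E entries. Rows 2 and 3 agree on B; apply B→A, C and equate their A, C entries. Rows 1 and 3 agree on E; apply E→B and equate their B entries. Rows 1 and 2 agree on C; apply C→E and equate their E entries. Row 2 is now all distinguished symbols — the join is lossless.
Dependency preservation: E → B is not contained in any single fragment, but the restricted closure of its left-hand side across the fragments still reaches the right-hand side; the remaining FDs each lie inside some fragment. All dependencies are preserved.

lossless and dependency-preserving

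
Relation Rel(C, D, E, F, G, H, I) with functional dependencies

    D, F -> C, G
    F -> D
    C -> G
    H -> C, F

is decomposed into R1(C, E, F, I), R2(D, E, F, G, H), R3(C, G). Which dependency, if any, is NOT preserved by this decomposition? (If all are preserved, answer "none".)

D, F → C, G: restricted closure across fragments reaches C, G.
F → D lies within R2.
C → G lies within R3.
H → C, F: restricted closure across fragments reaches C, F.
Every dependency is enforceable on the fragments, so the decomposition is dependency-preserving.

none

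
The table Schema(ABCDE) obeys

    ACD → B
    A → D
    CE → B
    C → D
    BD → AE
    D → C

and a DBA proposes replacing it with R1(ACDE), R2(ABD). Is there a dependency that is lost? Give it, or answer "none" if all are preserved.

ACD → B: restricted closure across fragments reaches B.
A → D lies within R1.
CE → B: restricted closure across fragments reaches B.
C → D lies within R1.
BD → AE: restricted closure across fragments reaches AE.
D → C lies within R1.
Every dependency is enforceable on the fragments, so the decomposition is dependency-preserving.

none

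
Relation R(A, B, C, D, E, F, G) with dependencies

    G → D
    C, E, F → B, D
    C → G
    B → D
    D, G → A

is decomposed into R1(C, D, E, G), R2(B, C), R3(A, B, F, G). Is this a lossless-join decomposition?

Chase test. Columns are A, B, C, D, E, F, G; row i has aⱼ where attribute j ∈ Ri, else bᵢⱼ.
Initial tableau (one row per fragment):
  row 1: b11 b12 a3 a4 a5 b16 a7
  row 2: b21 a2 a3 b24 b25 b26 b27
  row 3: a1 a2 b33 b34 b35 a6 a7
Rows 1 and 3 agree on G; apply G→D and equate their D entries.
Rows 1 and 2 agree on C; apply C→G and equate their G entries.
Rows 2 and 3 agree on B; apply B→D and equate their D entries.
Rows 1 and 2 agree on D, G; apply D, G→A and equate their A entries.
Rows 1 and 3 agree on D, G; apply D, G→A and equate their A entries.
No row becomes fully distinguished — the join is lossy.

No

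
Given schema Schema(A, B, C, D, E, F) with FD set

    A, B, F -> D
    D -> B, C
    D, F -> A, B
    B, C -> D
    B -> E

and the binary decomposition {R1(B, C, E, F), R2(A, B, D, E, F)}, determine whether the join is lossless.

No

Common attributes: R1 ∩ R2 = {B, E, F}.
No dependency enlarges {B, E, F}, so (B, E, F)⁺ = {B, E, F}.
The closure contains neither all of R1 = {B, C, E, F} nor all of R2 = {A, B, D, E, F}, so the common attributes are not a superkey of either fragment. The join is lossy.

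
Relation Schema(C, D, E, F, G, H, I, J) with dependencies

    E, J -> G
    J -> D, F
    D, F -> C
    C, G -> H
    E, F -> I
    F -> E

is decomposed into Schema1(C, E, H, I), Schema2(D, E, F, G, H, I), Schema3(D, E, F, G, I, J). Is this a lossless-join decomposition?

No

Chase test. Columns are C, D, E, F, G, H, I, J; row i has aⱼ where attribute j ∈ Schemai, else bᵢⱼ.
Initial tableau (one row per fragment):
  row 1: a1 b12 a3 b14 b15 a6 a7 b18
  row 2: b21 a2 a3 a4 a5 a6 a7 b28
  row 3: b31 a2 a3 a4 a5 b36 a7 a8
Rows 2 and 3 agree on D, F; apply D, F→C and equate their C entries.
Rows 2 and 3 agree on C, G; apply C, G→H and equate their H entries.
No row becomes fully distinguished — the join is lossy.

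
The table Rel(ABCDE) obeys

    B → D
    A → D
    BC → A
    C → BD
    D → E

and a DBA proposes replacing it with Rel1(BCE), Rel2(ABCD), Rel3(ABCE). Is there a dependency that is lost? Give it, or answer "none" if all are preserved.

D → E

Check D → E: no single fragment contains all of {DE}, and the restricted closure of {D} across the fragments never reaches {E}.
B → D is preserved.
A → D is preserved.
BC → A is preserved.
C → BD is preserved.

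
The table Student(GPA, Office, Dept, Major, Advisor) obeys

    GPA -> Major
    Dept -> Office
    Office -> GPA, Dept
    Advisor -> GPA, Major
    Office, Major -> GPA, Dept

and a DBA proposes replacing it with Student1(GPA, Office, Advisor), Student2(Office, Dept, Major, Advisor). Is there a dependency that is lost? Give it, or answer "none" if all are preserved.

GPA -> Major

Check GPA → Major: no single fragment contains all of {GPA, Major}, and the restricted closure of {GPA} across the fragments never reaches {Major}.
Dept → Office is preserved.
Office → GPA, Dept is preserved.
Advisor → GPA, Major is preserved.
Office, Major → GPA, Dept is preserved.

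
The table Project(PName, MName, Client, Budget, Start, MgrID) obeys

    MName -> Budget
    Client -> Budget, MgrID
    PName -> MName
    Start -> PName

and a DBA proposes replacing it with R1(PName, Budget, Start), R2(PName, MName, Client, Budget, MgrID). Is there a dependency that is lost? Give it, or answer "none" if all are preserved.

none

MName → Budget lies within R2.
Client → Budget, MgrID lies within R2.
PName → MName lies within R2.
Start → PName lies within R1.
Every dependency is enforceable on the fragments, so the decomposition is dependency-preserving.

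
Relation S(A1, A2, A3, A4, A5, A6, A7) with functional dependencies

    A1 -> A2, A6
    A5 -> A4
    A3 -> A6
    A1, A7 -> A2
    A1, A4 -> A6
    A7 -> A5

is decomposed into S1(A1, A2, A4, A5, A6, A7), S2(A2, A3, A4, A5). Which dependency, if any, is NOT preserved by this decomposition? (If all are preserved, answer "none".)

Check A3 → A6: no single fragment contains all of {A3, A6}, and the restricted closure of {A3} across the fragments never reaches {A6}.
A1 → A2, A6 is preserved.
A5 → A4 is preserved.
A1, A7 → A2 is preserved.
A1, A4 → A6 is preserved.
A7 → A5 is preserved.

A3 -> A6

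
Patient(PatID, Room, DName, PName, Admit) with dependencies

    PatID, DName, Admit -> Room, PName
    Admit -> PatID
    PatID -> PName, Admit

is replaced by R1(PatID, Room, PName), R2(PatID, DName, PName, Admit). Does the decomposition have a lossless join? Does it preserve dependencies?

Lossless test: (PatID, PName)⁺ = {PatID, PName, Admit}, which is a superkey of neither fragment — lossy.
Dependency preservation: the restricted closure of {PatID, DName, Admit} across the fragments never reaches {Room, PName}, so PatID, DName, Admit → Room, PName cannot be enforced without a join — not preserved.

lossy and not dependency-preserving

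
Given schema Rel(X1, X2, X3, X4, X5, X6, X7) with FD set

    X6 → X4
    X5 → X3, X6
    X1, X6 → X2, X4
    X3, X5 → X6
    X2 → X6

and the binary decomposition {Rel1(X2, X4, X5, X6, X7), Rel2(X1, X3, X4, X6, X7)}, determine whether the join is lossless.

Common attributes: Rel1 ∩ Rel2 = {X4, X6, X7}.
No dependency enlarges {X4, X6, X7}, so (X4, X6, X7)⁺ = {X4, X6, X7}.
The closure contains neither all of Rel1 = {X2, X4, X5, X6, X7} nor all of Rel2 = {X1, X3, X4, X6, X7}, so the common attributes are not a superkey of either fragment. The join is lossy.

No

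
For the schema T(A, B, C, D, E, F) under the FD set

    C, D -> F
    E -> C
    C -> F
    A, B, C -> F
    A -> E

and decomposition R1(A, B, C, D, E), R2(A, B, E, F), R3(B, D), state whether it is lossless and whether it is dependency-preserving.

lossless but not dependency-preserving

Lossless test (chase): Rows 1 and 2 agree on E; apply E→C and equate their C entries. Rows 1 and 2 agree on C; apply C→F and equate their F entries. Row 1 is now all distinguished symbols — the join is lossless.
Dependency preservation: the restricted closure of {C, D} across the fragments never reaches {F}, so C, D → F cannot be enforced without a join — not preserved.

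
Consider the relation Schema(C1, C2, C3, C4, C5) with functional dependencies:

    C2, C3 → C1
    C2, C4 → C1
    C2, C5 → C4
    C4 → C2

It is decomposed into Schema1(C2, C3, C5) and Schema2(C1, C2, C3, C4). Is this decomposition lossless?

Common attributes: Schema1 ∩ Schema2 = {C2, C3}.
Closure of {C2, C3}: C2, C3 → C1 applies, adding C1. So (C2, C3)⁺ = {C1, C2, C3}.
The closure contains neither all of Schema1 = {C2, C3, C5} nor all of Schema2 = {C1, C2, C3, C4}, so the common attributes are not a superkey of either fragment. The join is lossy.

No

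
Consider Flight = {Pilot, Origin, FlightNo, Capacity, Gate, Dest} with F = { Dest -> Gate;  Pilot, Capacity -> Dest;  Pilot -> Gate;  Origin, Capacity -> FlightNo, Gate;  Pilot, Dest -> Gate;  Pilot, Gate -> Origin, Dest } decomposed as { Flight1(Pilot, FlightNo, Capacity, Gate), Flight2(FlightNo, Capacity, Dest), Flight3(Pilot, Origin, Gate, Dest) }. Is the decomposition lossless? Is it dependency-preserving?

Lossless test (chase): Rows 2 and 3 agree on Dest; apply Dest→Gate and equate their Gate entries. Rows 1 and 3 agree on Pilot, Gate; apply Pilot, Gate→Origin, Dest and equate their Origin, Dest entries. Row 1 is now all distinguished symbols — the join is lossless.
Dependency preservation: the restricted closure of {Origin, Capacity} across the fragments never reaches {FlightNo, Gate}, so Origin, Capacity → FlightNo, Gate cannot be enforced without a join — not preserved.

lossless but not dependency-preserving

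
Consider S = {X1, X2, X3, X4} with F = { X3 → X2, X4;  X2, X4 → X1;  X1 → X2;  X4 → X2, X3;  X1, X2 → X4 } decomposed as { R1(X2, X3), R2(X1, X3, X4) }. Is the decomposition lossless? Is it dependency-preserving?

Lossless test: (X3)⁺ = {X1, X2, X3, X4}, which contains all of one fragment — lossless.
Dependency preservation: X3 → X2, X4; X2, X4 → X1; X1 → X2; X4 → X2, X3; X1, X2 → X4 are not contained in any single fragment, but the restricted closure of each left-hand side across the fragments still reaches the right-hand side; the remaining FDs each lie inside some fragment. All dependencies are preserved.

lossless and dependency-preserving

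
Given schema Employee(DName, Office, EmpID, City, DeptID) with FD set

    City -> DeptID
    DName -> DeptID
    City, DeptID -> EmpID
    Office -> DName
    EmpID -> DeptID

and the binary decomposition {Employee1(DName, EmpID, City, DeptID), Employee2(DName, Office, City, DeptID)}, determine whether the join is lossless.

Common attributes: Employee1 ∩ Employee2 = {DName, City, DeptID}.
Closure of {DName, City, DeptID}: City, DeptID → EmpID applies, adding EmpID. So (DName, City, DeptID)⁺ = {DName, EmpID, City, DeptID}.
This closure contains every attribute of Employee1, so Employee1 ∩ Employee2 → Employee1. The join is lossless.

Yes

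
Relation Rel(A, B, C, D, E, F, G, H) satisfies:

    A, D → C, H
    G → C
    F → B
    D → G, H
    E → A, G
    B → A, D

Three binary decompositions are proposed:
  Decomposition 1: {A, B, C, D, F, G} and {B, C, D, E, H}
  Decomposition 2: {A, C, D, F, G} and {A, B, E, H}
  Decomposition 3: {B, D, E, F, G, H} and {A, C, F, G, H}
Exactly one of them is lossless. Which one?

Decomposition 1: common = {B, C, D}, closure = {A, B, C, D, G, H} → lossy.
Decomposition 2: common = {A}, closure = {A} → lossy.
Decomposition 3: common = {F, G, H}, closure = {A, B, C, D, F, G, H} → lossless.

Decomposition 3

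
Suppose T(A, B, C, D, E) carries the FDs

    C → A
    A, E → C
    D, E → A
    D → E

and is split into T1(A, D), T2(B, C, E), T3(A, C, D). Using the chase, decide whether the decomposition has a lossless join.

No

Chase test. Columns are A, B, C, D, E; row i has aⱼ where attribute j ∈ Ti, else bᵢⱼ.
Initial tableau (one row per fragment):
  row 1: a1 b12 b13 a4 b15
  row 2: b21 a2 a3 b24 a5
  row 3: a1 b32 a3 a4 b35
Rows 2 and 3 agree on C; apply C→A and equate their A entries.
Rows 1 and 3 agree on D; apply D→E and equate their E entries.
Rows 1 and 3 agree on A, E; apply A, E→C and equate their C entries.
No row becomes fully distinguished — the join is lossy.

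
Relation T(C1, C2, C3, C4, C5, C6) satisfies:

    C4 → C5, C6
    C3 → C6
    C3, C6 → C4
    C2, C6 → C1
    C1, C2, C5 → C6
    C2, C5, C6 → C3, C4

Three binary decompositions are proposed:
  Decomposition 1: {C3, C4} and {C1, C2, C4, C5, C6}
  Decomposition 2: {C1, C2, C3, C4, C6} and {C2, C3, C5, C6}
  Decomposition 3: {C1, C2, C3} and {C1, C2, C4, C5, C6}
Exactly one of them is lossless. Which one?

Decomposition 2

Decomposition 1: common = {C4}, closure = {C4, C5, C6} → lossy.
Decomposition 2: common = {C2, C3, C6}, closure = {C1, C2, C3, C4, C5, C6} → lossless.
Decomposition 3: common = {C1, C2}, closure = {C1, C2} → lossy.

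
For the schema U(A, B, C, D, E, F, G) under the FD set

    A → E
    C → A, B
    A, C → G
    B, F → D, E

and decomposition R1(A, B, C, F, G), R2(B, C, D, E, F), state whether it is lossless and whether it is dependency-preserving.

Lossless test: (B, C, F)⁺ = {A, B, C, D, E, F, G}, which contains all of one fragment — lossless.
Dependency preservation: the restricted closure of {A} across the fragments never reaches {E}, so A → E cannot be enforced without a join — not preserved.

lossless but not dependency-preserving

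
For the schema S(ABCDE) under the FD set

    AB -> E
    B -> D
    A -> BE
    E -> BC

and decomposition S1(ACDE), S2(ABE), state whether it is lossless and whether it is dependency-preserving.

lossless but not dependency-preserving

Lossless test: (AE)⁺ = {ABCDE}, which contains all of one fragment — lossless.
Dependency preservation: the restricted closure of {B} across the fragments never reaches {D}, so B → D cannot be enforced without a join — not preserved.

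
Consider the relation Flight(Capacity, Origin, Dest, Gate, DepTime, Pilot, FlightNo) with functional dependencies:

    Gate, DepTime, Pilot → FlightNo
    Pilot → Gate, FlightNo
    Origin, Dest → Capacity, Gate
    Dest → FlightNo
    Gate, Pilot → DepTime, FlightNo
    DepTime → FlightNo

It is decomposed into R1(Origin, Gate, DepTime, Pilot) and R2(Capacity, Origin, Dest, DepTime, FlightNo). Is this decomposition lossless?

Common attributes: R1 ∩ R2 = {Origin, DepTime}.
Closure of {Origin, DepTime}: DepTime → FlightNo applies, adding FlightNo. So (Origin, DepTime)⁺ = {Origin, DepTime, FlightNo}.
The closure contains neither all of R1 = {Origin, Gate, DepTime, Pilot} nor all of R2 = {Capacity, Origin, Dest, DepTime, FlightNo}, so the common attributes are not a superkey of either fragment. The join is lossy.

No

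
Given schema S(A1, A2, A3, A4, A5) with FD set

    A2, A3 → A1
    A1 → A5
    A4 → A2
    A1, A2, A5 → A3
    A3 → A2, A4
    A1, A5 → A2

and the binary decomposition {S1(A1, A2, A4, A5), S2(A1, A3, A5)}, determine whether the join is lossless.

Common attributes: S1 ∩ S2 = {A1, A5}.
Closure of {A1, A5}: A1, A5 → A2 applies, adding A2; A1, A2, A5 → A3 applies, adding A3; A3 → A2, A4 applies, adding A4. So (A1, A5)⁺ = {A1, A2, A3, A4, A5}.
This closure contains every attribute of S1, so S1 ∩ S2 → S1. The join is lossless.

Yes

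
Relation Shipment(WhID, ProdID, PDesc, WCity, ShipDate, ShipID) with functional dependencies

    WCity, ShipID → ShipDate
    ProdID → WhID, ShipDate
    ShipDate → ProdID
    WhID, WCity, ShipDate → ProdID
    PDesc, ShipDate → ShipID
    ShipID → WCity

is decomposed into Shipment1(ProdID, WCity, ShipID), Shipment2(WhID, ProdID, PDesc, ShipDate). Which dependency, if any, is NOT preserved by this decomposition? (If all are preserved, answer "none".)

PDesc, ShipDate → ShipID

Check PDesc, ShipDate → ShipID: no single fragment contains all of {PDesc, ShipDate, ShipID}, and the restricted closure of {PDesc, ShipDate} across the fragments never reaches {ShipID}.
WCity, ShipID → ShipDate is preserved.
ProdID → WhID, ShipDate is preserved.
ShipDate → ProdID is preserved.
WhID, WCity, ShipDate → ProdID is preserved.
ShipID → WCity is preserved.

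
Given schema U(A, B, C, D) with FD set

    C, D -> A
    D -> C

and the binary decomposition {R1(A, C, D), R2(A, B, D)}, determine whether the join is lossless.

Yes

Common attributes: R1 ∩ R2 = {A, D}.
Closure of {A, D}: D → C applies, adding C. So (A, D)⁺ = {A, C, D}.
This closure contains every attribute of R1, so R1 ∩ R2 → R1. The join is lossless.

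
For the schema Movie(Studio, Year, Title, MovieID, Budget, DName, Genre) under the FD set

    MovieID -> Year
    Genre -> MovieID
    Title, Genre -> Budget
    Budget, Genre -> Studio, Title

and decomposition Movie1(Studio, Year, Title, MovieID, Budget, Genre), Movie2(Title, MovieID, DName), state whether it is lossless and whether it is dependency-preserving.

lossy but dependency-preserving

Lossless test: (Title, MovieID)⁺ = {Year, Title, MovieID}, which is a superkey of neither fragment — lossy.
Dependency preservation: every FD's attributes lie within a single fragment, so each can be enforced locally — preserved.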